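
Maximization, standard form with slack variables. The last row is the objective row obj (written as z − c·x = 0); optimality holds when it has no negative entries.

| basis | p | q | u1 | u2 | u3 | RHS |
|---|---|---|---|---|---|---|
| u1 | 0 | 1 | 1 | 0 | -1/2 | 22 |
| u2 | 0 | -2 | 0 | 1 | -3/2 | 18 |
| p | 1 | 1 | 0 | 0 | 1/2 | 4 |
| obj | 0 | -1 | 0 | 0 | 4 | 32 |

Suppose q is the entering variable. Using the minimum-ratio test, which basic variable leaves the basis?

p

Column q entries and ratios — u1: 22/1 = 22; u2: -2 ≤ 0, skip; p: 4/1 = 4.
Smallest ratio is 4 in the row of p, so p leaves.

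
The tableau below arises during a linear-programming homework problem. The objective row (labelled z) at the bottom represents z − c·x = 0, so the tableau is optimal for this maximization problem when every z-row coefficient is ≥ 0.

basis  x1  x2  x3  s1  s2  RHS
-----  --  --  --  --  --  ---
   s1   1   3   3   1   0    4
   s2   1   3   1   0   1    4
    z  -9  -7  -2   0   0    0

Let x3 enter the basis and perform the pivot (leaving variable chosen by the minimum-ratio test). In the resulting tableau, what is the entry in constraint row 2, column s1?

Ratio test on column x3 — row 1: 4/3 = 4/3; row 2: 4/1 = 4. Minimum is 4/3 at row 1 (s1 leaves); pivot element 3.
Divide row 1 by 3; eliminate column x3 from the other rows.
Row 2 update in column s1: 0 − 1·(1/3) = -1/3.

-1/3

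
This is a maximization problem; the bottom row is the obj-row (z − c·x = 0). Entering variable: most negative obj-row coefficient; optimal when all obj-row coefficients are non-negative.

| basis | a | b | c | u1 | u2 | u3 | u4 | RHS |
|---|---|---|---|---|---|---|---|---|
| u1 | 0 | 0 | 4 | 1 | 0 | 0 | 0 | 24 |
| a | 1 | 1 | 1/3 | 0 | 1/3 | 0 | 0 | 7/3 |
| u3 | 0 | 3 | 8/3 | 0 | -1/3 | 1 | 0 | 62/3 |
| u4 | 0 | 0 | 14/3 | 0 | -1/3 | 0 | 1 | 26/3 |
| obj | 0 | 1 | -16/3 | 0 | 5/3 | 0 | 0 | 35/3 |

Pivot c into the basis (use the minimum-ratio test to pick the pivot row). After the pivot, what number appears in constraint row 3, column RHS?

Ratio test on column c — row 1: 24/4 = 6; row 2: (7/3)/(1/3) = 7; row 3: (62/3)/(8/3) = 31/4; row 4: (26/3)/(14/3) = 13/7. Minimum is 13/7 at row 4 (u4 leaves); pivot element 14/3.
Divide row 4 by 14/3; eliminate column c from the other rows.
Row 3 update in column RHS: 62/3 − (8/3)·(13/7) = 110/7.

110/7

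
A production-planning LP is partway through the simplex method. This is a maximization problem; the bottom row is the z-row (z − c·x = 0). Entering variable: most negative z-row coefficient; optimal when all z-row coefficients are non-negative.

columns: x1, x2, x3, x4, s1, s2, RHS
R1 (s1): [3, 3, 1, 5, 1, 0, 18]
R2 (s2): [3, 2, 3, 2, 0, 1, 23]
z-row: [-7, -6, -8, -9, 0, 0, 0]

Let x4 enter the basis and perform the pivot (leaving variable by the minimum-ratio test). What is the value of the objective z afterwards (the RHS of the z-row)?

162/5

Ratio test on column x4 — row 1: 18/5 = 18/5; row 2: 23/2 = 23/2. Minimum is 18/5 at row 1 (s1 leaves); pivot element 5.
Pivot on row 1; the z-row RHS becomes 0 − (-9)·(18/5) = 162/5.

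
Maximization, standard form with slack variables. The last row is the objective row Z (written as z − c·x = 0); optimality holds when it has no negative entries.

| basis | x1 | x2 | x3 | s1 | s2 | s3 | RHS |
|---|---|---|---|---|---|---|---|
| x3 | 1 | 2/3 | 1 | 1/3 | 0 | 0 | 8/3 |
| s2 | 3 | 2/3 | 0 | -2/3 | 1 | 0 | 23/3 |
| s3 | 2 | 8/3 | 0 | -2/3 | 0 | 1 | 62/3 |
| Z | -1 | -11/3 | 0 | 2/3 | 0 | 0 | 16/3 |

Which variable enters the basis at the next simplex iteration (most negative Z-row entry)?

x2

Negative Z-row entries: x1: -1, x2: -11/3.
The most negative is -11/3 in column x2, so x2 enters.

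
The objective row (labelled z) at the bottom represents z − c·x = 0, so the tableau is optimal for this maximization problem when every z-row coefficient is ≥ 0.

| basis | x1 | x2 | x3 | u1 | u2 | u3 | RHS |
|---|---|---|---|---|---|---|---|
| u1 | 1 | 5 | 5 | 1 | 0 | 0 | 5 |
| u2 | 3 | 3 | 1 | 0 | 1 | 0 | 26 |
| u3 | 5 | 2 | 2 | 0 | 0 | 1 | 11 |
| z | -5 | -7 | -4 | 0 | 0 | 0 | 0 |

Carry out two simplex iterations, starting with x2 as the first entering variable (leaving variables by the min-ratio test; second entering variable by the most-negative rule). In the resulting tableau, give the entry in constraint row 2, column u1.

-9/23

Ratio test on column x2 — row 1: 5/5 = 1; row 2: 26/3 = 26/3; row 3: 11/2 = 11/2. Minimum is 1 at row 1 (u1 leaves); pivot element 5.
Divide row 1 by 5; eliminate column x2 from the other rows.
Second iteration: most negative z-row entry is -18/5 in column x1, so x1 enters.
Ratio test on column x1 — row 1: 1/(1/5) = 5; row 2: 23/(12/5) = 115/12; row 3: 9/(23/5) = 45/23. Minimum is 45/23 at row 3 (u3 leaves); pivot element 23/5.
Divide row 3 by 23/5; eliminate column x1 from the other rows.
After both pivots, the entry at constraint row 2, column u1 is -9/23.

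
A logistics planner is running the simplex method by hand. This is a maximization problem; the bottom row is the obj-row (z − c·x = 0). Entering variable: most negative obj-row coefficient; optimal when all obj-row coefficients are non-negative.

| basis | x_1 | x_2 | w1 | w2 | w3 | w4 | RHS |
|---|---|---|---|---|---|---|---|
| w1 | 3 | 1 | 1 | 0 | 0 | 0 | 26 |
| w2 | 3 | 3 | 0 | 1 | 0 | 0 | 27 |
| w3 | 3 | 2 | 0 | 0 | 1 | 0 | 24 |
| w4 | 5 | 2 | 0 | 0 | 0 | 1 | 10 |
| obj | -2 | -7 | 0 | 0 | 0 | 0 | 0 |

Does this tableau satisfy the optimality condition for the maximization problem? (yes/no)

The obj-row has a negative entry -7 in column x_2, so it is not optimal.

no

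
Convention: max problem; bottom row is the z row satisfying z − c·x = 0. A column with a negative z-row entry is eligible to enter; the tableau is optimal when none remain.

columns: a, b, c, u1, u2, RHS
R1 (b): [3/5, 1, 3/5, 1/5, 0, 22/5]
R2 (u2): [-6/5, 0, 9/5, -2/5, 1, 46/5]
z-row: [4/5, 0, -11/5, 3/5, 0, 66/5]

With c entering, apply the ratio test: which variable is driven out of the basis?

Column c entries and ratios — b: (22/5)/(3/5) = 22/3; u2: (46/5)/(9/5) = 46/9.
Smallest ratio is 46/9 in the row of u2, so u2 leaves.

u2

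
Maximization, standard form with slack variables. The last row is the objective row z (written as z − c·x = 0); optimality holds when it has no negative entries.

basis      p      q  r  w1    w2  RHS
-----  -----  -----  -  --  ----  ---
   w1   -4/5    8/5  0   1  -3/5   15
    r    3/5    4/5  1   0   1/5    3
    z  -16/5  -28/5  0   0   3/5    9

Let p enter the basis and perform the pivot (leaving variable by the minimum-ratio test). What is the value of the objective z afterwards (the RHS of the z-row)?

25

Ratio test on column p — row 1: entry -4/5 ≤ 0; row 2: 3/(3/5) = 5. Minimum is 5 at row 2 (r leaves); pivot element 3/5.
Pivot on row 2; the z-row RHS becomes 9 − (-16/5)·5 = 25.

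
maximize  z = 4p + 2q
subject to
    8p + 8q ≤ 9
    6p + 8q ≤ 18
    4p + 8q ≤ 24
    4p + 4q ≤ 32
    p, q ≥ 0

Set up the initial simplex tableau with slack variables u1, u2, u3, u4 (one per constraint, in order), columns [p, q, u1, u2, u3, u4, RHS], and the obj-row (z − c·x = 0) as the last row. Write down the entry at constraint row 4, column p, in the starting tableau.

Constraint 4 has coefficient 4 on p.

4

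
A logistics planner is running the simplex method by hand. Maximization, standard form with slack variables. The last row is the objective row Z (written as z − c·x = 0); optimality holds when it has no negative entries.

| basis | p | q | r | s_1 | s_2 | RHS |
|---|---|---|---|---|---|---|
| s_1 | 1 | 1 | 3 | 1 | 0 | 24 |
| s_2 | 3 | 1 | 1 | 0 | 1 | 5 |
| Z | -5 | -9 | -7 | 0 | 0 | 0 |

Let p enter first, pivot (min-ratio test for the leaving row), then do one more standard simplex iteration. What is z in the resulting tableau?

45

Ratio test on column p — row 1: 24/1 = 24; row 2: 5/3 = 5/3. Minimum is 5/3 at row 2 (s_2 leaves); pivot element 3.
Pivot on row 2; the Z-row RHS becomes 0 − (-5)·(5/3) = 25/3.
Next entering variable (most negative Z-row entry -22/3): q.
Ratio test on column q — row 1: (67/3)/(2/3) = 67/2; row 2: (5/3)/(1/3) = 5. Minimum is 5 at row 2 (p leaves); pivot element 1/3.
After the second pivot the Z-row RHS is 25/3 − (-22/3)·5 = 45.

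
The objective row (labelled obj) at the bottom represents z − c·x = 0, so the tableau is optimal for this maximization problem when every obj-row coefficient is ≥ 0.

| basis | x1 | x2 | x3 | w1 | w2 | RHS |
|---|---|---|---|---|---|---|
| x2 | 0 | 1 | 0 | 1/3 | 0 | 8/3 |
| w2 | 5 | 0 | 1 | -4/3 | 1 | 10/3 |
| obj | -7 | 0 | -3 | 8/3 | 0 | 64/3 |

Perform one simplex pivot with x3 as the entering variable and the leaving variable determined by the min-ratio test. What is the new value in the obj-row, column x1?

8

Ratio test on column x3 — row 1: entry 0 ≤ 0; row 2: (10/3)/1 = 10/3. Minimum is 10/3 at row 2 (w2 leaves); pivot element 1.
Divide row 2 by 1; eliminate column x3 from the other rows.
obj-row update in column x1: -7 − (-3)·5 = 8.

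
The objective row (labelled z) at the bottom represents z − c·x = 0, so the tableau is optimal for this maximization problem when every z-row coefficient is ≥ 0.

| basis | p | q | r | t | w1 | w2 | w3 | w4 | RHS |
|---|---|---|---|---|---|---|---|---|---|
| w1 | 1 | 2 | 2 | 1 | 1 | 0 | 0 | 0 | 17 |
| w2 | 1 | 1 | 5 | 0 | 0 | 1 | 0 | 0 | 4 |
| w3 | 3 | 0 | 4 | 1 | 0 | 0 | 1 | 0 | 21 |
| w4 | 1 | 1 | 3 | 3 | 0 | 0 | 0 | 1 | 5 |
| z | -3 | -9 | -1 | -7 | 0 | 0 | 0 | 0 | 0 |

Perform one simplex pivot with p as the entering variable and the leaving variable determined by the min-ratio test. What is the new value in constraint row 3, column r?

-11

Ratio test on column p — row 1: 17/1 = 17; row 2: 4/1 = 4; row 3: 21/3 = 7; row 4: 5/1 = 5. Minimum is 4 at row 2 (w2 leaves); pivot element 1.
Divide row 2 by 1; eliminate column p from the other rows.
Row 3 update in column r: 4 − 3·5 = -11.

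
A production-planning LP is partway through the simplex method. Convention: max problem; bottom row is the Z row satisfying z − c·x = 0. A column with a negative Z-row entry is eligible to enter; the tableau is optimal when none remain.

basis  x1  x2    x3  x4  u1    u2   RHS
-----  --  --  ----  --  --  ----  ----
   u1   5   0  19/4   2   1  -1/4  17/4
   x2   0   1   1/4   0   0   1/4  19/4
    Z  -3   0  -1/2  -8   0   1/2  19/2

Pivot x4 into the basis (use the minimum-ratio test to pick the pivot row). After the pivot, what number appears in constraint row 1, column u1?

1/2

Ratio test on column x4 — row 1: (17/4)/2 = 17/8; row 2: entry 0 ≤ 0. Minimum is 17/8 at row 1 (u1 leaves); pivot element 2.
Divide row 1 by 2; eliminate column x4 from the other rows.
In the new row 1, the u1 entry is the old entry divided by the pivot: 1/2 = 1/2.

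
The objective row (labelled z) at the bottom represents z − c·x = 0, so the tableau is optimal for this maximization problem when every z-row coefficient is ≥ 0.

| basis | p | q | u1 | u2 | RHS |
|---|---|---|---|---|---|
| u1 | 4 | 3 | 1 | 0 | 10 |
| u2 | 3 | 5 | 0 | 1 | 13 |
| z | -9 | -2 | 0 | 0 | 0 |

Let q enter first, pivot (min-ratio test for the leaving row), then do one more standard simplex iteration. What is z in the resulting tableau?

Ratio test on column q — row 1: 10/3 = 10/3; row 2: 13/5 = 13/5. Minimum is 13/5 at row 2 (u2 leaves); pivot element 5.
Pivot on row 2; the z-row RHS becomes 0 − (-2)·(13/5) = 26/5.
Next entering variable (most negative z-row entry -39/5): p.
Ratio test on column p — row 1: (11/5)/(11/5) = 1; row 2: (13/5)/(3/5) = 13/3. Minimum is 1 at row 1 (u1 leaves); pivot element 11/5.
After the second pivot the z-row RHS is 26/5 − (-39/5)·1 = 13.

13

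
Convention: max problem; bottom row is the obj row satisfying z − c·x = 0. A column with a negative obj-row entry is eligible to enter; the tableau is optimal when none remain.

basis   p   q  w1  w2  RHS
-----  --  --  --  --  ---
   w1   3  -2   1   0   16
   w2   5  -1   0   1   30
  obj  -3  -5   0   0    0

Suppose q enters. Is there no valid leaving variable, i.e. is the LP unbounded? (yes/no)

yes

Every constraint-row entry in column q is ≤ 0, so increasing q is unbounded.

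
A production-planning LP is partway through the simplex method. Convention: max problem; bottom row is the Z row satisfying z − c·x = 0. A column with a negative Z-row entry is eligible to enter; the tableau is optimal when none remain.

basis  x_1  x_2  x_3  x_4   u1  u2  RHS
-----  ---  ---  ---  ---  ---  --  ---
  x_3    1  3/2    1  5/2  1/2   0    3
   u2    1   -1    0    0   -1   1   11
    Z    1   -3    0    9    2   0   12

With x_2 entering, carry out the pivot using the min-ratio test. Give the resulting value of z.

Ratio test on column x_2 — row 1: 3/(3/2) = 2; row 2: entry -1 ≤ 0. Minimum is 2 at row 1 (x_3 leaves); pivot element 3/2.
Pivot on row 1; the Z-row RHS becomes 12 − (-3)·2 = 18.

18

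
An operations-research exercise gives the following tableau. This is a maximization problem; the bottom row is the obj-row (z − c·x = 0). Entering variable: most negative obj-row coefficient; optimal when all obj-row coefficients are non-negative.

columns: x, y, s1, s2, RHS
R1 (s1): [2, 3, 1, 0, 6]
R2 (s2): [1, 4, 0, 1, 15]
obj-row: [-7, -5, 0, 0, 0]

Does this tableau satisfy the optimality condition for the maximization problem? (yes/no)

no

The obj-row has a negative entry -7 in column x, so it is not optimal.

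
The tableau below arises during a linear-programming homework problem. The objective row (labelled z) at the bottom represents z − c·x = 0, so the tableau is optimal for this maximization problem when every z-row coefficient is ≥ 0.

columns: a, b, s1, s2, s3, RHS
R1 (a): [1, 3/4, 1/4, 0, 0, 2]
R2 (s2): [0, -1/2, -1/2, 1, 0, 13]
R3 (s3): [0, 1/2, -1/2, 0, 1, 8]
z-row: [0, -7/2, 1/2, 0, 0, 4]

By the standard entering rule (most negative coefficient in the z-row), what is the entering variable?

Negative z-row entries: b: -7/2.
The most negative is -7/2 in column b, so b enters.

b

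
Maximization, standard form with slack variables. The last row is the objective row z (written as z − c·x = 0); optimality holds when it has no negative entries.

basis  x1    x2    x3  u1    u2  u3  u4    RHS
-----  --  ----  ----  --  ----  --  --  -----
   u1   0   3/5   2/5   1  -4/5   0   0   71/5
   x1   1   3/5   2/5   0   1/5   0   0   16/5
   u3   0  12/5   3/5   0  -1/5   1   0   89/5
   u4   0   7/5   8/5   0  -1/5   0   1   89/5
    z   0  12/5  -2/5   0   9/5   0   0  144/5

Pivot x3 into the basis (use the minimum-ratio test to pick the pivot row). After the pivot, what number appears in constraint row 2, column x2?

3/2

Ratio test on column x3 — row 1: (71/5)/(2/5) = 71/2; row 2: (16/5)/(2/5) = 8; row 3: (89/5)/(3/5) = 89/3; row 4: (89/5)/(8/5) = 89/8. Minimum is 8 at row 2 (x1 leaves); pivot element 2/5.
Divide row 2 by 2/5; eliminate column x3 from the other rows.
In the new row 2, the x2 entry is the old entry divided by the pivot: (3/5)/(2/5) = 3/2.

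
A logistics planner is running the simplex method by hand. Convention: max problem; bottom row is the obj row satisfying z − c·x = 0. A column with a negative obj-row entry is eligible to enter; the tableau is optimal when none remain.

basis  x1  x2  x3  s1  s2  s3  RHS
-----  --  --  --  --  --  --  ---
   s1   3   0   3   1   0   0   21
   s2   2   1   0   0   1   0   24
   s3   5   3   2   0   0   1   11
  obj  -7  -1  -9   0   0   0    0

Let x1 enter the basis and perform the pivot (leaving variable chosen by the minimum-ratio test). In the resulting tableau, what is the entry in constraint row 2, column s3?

-2/5

Ratio test on column x1 — row 1: 21/3 = 7; row 2: 24/2 = 12; row 3: 11/5 = 11/5. Minimum is 11/5 at row 3 (s3 leaves); pivot element 5.
Divide row 3 by 5; eliminate column x1 from the other rows.
Row 2 update in column s3: 0 − 2·(1/5) = -2/5.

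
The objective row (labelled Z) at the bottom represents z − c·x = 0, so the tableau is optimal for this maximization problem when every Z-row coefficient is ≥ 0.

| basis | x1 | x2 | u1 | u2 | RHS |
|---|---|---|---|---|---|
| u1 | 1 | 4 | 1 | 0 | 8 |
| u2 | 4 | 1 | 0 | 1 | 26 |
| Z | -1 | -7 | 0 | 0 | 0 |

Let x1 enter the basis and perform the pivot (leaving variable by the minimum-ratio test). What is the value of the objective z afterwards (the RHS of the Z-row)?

Ratio test on column x1 — row 1: 8/1 = 8; row 2: 26/4 = 13/2. Minimum is 13/2 at row 2 (u2 leaves); pivot element 4.
Pivot on row 2; the Z-row RHS becomes 0 − (-1)·(13/2) = 13/2.

13/2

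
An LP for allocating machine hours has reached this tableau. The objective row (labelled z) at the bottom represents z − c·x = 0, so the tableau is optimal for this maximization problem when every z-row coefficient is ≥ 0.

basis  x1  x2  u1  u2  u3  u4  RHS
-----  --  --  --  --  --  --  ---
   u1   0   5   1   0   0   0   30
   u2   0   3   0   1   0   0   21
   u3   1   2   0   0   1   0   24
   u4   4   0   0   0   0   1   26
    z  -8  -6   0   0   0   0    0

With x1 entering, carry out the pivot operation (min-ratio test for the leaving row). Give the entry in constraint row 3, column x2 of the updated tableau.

2

Ratio test on column x1 — row 1: entry 0 ≤ 0; row 2: entry 0 ≤ 0; row 3: 24/1 = 24; row 4: 26/4 = 13/2. Minimum is 13/2 at row 4 (u4 leaves); pivot element 4.
Divide row 4 by 4; eliminate column x1 from the other rows.
Row 3 update in column x2: 2 − 1·0 = 2.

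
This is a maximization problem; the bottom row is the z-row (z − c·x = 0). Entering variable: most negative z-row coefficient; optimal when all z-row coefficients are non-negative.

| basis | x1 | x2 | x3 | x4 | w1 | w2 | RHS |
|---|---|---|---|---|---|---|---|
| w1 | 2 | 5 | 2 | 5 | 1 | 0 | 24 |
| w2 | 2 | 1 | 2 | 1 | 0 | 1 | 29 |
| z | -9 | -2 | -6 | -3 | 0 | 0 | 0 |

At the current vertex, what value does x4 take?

0

x4 is not in the basis, so in the current basic feasible solution x4 = 0.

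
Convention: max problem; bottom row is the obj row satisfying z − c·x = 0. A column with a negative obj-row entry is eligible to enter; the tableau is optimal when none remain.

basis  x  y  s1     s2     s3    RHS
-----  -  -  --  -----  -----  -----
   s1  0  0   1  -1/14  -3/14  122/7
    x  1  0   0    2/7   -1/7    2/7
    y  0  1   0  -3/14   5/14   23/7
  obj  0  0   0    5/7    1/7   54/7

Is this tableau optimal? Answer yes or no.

Every obj-row coefficient is ≥ 0, so the tableau is optimal.

yes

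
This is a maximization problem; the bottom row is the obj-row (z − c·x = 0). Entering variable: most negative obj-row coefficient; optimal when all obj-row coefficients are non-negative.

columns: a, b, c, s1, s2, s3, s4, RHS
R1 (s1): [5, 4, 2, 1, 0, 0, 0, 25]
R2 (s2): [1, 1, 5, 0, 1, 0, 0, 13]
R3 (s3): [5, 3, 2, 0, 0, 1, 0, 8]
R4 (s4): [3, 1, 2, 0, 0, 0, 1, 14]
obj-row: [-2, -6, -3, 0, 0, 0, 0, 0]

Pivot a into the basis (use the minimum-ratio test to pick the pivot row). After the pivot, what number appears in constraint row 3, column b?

3/5

Ratio test on column a — row 1: 25/5 = 5; row 2: 13/1 = 13; row 3: 8/5 = 8/5; row 4: 14/3 = 14/3. Minimum is 8/5 at row 3 (s3 leaves); pivot element 5.
Divide row 3 by 5; eliminate column a from the other rows.
In the new row 3, the b entry is the old entry divided by the pivot: 3/5 = 3/5.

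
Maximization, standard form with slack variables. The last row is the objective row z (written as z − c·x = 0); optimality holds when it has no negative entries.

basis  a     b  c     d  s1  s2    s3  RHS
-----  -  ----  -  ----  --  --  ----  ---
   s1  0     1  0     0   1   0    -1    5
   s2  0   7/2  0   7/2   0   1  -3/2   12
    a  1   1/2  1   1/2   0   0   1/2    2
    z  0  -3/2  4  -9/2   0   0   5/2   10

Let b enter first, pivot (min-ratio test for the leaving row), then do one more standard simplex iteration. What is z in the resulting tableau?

Ratio test on column b — row 1: 5/1 = 5; row 2: 12/(7/2) = 24/7; row 3: 2/(1/2) = 4. Minimum is 24/7 at row 2 (s2 leaves); pivot element 7/2.
Pivot on row 2; the z-row RHS becomes 10 − (-3/2)·(24/7) = 106/7.
Next entering variable (most negative z-row entry -3): d.
Ratio test on column d — row 1: entry -1 ≤ 0; row 2: (24/7)/1 = 24/7; row 3: entry 0 ≤ 0. Minimum is 24/7 at row 2 (b leaves); pivot element 1.
After the second pivot the z-row RHS is 106/7 − (-3)·(24/7) = 178/7.

178/7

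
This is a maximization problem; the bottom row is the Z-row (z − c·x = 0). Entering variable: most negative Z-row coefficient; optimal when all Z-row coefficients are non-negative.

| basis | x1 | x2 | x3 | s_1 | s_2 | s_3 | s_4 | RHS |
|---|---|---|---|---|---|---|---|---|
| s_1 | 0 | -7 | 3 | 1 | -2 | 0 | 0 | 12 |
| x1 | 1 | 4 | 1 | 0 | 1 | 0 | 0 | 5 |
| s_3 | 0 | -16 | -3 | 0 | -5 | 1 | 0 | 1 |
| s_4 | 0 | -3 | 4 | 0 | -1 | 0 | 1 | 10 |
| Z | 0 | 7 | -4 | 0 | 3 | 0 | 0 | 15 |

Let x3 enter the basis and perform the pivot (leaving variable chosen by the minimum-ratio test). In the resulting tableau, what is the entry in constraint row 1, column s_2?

Ratio test on column x3 — row 1: 12/3 = 4; row 2: 5/1 = 5; row 3: entry -3 ≤ 0; row 4: 10/4 = 5/2. Minimum is 5/2 at row 4 (s_4 leaves); pivot element 4.
Divide row 4 by 4; eliminate column x3 from the other rows.
Row 1 update in column s_2: -2 − 3·(-1/4) = -5/4.

-5/4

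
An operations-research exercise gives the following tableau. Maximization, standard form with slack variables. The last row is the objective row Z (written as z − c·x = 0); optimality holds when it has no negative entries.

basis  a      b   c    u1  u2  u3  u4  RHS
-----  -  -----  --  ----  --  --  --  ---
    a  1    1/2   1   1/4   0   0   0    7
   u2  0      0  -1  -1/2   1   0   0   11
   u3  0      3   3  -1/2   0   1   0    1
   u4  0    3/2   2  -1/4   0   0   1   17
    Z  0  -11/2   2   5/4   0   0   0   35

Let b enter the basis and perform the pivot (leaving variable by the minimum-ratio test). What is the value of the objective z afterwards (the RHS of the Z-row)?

221/6

Ratio test on column b — row 1: 7/(1/2) = 14; row 2: entry 0 ≤ 0; row 3: 1/3 = 1/3; row 4: 17/(3/2) = 34/3. Minimum is 1/3 at row 3 (u3 leaves); pivot element 3.
Pivot on row 3; the Z-row RHS becomes 35 − (-11/2)·(1/3) = 221/6.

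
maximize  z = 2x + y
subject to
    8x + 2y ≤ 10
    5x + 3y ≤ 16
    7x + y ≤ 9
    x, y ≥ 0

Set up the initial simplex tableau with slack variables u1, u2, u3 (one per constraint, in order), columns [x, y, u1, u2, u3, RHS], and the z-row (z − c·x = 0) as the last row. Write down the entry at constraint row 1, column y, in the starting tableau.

2

Constraint 1 has coefficient 2 on y.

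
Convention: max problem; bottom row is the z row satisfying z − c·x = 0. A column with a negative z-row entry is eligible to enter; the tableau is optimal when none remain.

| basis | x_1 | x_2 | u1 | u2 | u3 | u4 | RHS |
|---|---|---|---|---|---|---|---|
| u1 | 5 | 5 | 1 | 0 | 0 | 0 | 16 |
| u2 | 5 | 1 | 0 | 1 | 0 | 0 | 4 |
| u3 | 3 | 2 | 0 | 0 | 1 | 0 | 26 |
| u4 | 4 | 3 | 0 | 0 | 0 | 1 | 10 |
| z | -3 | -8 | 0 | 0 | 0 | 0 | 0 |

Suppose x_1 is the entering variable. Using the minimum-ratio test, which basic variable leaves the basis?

Column x_1 entries and ratios — u1: 16/5 = 16/5; u2: 4/5 = 4/5; u3: 26/3 = 26/3; u4: 10/4 = 5/2.
Smallest ratio is 4/5 in the row of u2, so u2 leaves.

u2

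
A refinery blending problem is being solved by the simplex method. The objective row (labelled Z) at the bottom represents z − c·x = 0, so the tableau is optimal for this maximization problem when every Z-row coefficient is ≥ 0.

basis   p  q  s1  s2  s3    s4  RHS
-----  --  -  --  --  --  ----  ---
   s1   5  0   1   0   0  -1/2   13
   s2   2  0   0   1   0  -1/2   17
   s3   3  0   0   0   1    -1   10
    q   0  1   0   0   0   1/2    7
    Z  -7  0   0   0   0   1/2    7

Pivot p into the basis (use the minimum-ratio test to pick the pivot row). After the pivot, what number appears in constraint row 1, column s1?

Ratio test on column p — row 1: 13/5 = 13/5; row 2: 17/2 = 17/2; row 3: 10/3 = 10/3; row 4: entry 0 ≤ 0. Minimum is 13/5 at row 1 (s1 leaves); pivot element 5.
Divide row 1 by 5; eliminate column p from the other rows.
In the new row 1, the s1 entry is the old entry divided by the pivot: 1/5 = 1/5.

1/5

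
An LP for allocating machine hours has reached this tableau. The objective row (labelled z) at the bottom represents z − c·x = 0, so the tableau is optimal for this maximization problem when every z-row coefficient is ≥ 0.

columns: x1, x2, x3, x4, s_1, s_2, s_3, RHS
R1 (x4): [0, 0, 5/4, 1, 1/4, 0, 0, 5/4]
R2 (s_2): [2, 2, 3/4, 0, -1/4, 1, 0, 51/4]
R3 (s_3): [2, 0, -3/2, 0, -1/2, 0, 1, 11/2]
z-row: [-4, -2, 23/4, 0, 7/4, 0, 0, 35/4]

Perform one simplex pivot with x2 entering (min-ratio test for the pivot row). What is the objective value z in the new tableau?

43/2

Ratio test on column x2 — row 1: entry 0 ≤ 0; row 2: (51/4)/2 = 51/8; row 3: entry 0 ≤ 0. Minimum is 51/8 at row 2 (s_2 leaves); pivot element 2.
Pivot on row 2; the z-row RHS becomes 35/4 − (-2)·(51/8) = 43/2.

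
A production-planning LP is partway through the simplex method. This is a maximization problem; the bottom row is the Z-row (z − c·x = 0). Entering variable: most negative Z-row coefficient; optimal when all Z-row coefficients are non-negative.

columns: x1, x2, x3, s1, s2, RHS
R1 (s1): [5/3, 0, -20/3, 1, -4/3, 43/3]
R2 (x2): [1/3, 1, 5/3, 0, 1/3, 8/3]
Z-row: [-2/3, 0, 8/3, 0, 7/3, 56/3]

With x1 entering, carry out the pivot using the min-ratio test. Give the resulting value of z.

Ratio test on column x1 — row 1: (43/3)/(5/3) = 43/5; row 2: (8/3)/(1/3) = 8. Minimum is 8 at row 2 (x2 leaves); pivot element 1/3.
Pivot on row 2; the Z-row RHS becomes 56/3 − (-2/3)·8 = 24.

24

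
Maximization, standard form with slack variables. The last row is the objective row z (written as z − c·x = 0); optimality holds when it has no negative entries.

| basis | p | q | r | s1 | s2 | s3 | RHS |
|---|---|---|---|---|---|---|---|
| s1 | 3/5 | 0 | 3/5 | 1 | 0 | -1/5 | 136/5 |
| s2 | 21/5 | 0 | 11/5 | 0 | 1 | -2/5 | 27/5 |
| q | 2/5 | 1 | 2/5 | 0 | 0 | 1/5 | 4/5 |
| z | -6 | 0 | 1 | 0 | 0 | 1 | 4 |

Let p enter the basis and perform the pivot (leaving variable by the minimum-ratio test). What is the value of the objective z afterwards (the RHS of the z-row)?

82/7

Ratio test on column p — row 1: (136/5)/(3/5) = 136/3; row 2: (27/5)/(21/5) = 9/7; row 3: (4/5)/(2/5) = 2. Minimum is 9/7 at row 2 (s2 leaves); pivot element 21/5.
Pivot on row 2; the z-row RHS becomes 4 − (-6)·(9/7) = 82/7.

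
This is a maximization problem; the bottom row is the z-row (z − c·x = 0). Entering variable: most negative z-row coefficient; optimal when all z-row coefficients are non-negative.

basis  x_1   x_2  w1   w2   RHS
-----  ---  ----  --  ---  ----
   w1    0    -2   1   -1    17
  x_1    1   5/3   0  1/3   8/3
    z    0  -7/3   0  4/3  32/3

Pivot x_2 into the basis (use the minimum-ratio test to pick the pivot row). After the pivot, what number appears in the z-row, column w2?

9/5

Ratio test on column x_2 — row 1: entry -2 ≤ 0; row 2: (8/3)/(5/3) = 8/5. Minimum is 8/5 at row 2 (x_1 leaves); pivot element 5/3.
Divide row 2 by 5/3; eliminate column x_2 from the other rows.
z-row update in column w2: 4/3 − (-7/3)·(1/5) = 9/5.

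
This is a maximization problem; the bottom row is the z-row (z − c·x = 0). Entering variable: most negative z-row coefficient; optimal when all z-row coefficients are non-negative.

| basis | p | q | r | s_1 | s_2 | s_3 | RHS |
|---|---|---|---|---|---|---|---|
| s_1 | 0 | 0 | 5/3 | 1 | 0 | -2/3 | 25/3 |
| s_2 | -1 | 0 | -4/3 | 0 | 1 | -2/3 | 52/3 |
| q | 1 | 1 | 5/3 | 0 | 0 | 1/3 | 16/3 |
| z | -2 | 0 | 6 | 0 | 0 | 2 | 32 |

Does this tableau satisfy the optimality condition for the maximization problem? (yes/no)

The z-row has a negative entry -2 in column p, so it is not optimal.

no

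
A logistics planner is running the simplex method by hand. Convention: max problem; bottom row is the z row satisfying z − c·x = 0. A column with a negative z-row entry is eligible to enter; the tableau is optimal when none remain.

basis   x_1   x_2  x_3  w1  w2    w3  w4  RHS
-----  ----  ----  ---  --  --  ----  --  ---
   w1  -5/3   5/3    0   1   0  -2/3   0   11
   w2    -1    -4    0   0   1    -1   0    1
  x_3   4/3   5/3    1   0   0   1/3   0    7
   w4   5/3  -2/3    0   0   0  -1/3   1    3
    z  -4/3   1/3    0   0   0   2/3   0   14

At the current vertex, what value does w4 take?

3

w4 is basic (row 4); its value is the RHS of that row, 3.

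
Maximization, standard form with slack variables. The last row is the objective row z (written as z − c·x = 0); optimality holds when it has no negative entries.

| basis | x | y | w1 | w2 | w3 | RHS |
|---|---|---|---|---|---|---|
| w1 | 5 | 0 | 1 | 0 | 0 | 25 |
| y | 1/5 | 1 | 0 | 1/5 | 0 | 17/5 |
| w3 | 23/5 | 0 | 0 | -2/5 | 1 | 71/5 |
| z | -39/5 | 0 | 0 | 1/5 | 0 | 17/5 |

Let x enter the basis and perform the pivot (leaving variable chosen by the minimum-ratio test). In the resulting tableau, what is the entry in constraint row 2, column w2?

Ratio test on column x — row 1: 25/5 = 5; row 2: (17/5)/(1/5) = 17; row 3: (71/5)/(23/5) = 71/23. Minimum is 71/23 at row 3 (w3 leaves); pivot element 23/5.
Divide row 3 by 23/5; eliminate column x from the other rows.
Row 2 update in column w2: 1/5 − (1/5)·(-2/23) = 5/23.

5/23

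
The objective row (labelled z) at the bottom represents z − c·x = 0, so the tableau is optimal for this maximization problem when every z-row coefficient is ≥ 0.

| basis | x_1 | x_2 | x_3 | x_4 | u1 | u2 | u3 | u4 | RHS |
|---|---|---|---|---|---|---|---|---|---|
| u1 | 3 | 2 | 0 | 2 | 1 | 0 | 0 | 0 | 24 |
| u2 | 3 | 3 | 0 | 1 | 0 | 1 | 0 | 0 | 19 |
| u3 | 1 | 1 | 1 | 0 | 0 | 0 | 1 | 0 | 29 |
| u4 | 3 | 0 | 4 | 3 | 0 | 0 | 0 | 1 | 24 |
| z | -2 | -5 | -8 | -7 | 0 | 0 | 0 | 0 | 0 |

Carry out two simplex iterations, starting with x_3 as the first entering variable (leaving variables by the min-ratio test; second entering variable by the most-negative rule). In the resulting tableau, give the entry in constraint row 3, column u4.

-1/4

Ratio test on column x_3 — row 1: entry 0 ≤ 0; row 2: entry 0 ≤ 0; row 3: 29/1 = 29; row 4: 24/4 = 6. Minimum is 6 at row 4 (u4 leaves); pivot element 4.
Divide row 4 by 4; eliminate column x_3 from the other rows.
Second iteration: most negative z-row entry is -5 in column x_2, so x_2 enters.
Ratio test on column x_2 — row 1: 24/2 = 12; row 2: 19/3 = 19/3; row 3: 23/1 = 23; row 4: entry 0 ≤ 0. Minimum is 19/3 at row 2 (u2 leaves); pivot element 3.
Divide row 2 by 3; eliminate column x_2 from the other rows.
After both pivots, the entry at constraint row 3, column u4 is -1/4.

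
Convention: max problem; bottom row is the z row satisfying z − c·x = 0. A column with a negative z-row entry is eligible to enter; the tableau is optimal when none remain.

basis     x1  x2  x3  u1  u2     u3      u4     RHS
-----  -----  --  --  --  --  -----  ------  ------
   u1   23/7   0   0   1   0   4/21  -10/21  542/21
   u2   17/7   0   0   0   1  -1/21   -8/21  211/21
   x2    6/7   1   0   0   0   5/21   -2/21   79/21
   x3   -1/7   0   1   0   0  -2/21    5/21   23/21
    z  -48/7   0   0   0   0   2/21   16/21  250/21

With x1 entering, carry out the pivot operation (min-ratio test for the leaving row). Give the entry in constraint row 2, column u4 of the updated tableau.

-8/51

Ratio test on column x1 — row 1: (542/21)/(23/7) = 542/69; row 2: (211/21)/(17/7) = 211/51; row 3: (79/21)/(6/7) = 79/18; row 4: entry -1/7 ≤ 0. Minimum is 211/51 at row 2 (u2 leaves); pivot element 17/7.
Divide row 2 by 17/7; eliminate column x1 from the other rows.
In the new row 2, the u4 entry is the old entry divided by the pivot: (-8/21)/(17/7) = -8/51.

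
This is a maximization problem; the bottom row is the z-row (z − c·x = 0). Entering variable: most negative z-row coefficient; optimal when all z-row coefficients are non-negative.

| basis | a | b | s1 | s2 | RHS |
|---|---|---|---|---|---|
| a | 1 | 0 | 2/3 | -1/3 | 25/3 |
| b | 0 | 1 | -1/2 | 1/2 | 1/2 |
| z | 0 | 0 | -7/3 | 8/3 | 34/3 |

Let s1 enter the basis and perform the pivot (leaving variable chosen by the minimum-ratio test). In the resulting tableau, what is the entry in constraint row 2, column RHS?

Ratio test on column s1 — row 1: (25/3)/(2/3) = 25/2; row 2: entry -1/2 ≤ 0. Minimum is 25/2 at row 1 (a leaves); pivot element 2/3.
Divide row 1 by 2/3; eliminate column s1 from the other rows.
Row 2 update in column RHS: 1/2 − (-1/2)·(25/2) = 27/4.

27/4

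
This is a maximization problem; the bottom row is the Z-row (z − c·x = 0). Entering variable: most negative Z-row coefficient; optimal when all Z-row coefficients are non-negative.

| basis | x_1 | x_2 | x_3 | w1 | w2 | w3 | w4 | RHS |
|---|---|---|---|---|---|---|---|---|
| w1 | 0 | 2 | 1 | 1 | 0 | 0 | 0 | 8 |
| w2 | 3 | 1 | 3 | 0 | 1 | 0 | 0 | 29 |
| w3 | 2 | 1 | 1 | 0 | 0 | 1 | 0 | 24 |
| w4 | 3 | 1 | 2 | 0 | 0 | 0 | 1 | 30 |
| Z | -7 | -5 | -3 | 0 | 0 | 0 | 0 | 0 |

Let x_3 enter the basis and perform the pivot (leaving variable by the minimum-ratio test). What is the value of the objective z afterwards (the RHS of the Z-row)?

Ratio test on column x_3 — row 1: 8/1 = 8; row 2: 29/3 = 29/3; row 3: 24/1 = 24; row 4: 30/2 = 15. Minimum is 8 at row 1 (w1 leaves); pivot element 1.
Pivot on row 1; the Z-row RHS becomes 0 − (-3)·8 = 24.

24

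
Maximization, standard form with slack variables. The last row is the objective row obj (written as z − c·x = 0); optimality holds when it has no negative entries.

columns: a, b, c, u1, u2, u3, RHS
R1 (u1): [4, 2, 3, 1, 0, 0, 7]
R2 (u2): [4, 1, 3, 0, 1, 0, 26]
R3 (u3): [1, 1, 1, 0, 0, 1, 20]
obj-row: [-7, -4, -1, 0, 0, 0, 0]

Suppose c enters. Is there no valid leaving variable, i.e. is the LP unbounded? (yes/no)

no

Column c has positive entries in row(s) 1, 2, 3, so the ratio test bounds it — not unbounded.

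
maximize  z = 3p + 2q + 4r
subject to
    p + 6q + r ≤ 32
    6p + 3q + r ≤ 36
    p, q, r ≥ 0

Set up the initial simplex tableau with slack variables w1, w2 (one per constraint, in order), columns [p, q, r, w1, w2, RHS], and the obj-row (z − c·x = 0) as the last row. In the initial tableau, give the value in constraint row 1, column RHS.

The RHS of constraint 1 is b_1 = 32.

32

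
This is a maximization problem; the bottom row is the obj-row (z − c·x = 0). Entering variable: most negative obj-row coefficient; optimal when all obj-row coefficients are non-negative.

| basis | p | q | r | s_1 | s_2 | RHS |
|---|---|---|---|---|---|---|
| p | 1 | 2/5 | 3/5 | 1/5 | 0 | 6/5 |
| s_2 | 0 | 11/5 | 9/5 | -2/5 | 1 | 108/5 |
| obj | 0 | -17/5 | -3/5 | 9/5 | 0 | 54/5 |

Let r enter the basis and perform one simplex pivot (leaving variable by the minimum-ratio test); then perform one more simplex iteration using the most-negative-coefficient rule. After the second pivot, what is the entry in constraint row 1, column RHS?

3

Ratio test on column r — row 1: (6/5)/(3/5) = 2; row 2: (108/5)/(9/5) = 12. Minimum is 2 at row 1 (p leaves); pivot element 3/5.
Divide row 1 by 3/5; eliminate column r from the other rows.
Second iteration: most negative obj-row entry is -3 in column q, so q enters.
Ratio test on column q — row 1: 2/(2/3) = 3; row 2: 18/1 = 18. Minimum is 3 at row 1 (r leaves); pivot element 2/3.
Divide row 1 by 2/3; eliminate column q from the other rows.
After both pivots, the entry at constraint row 1, column RHS is 3.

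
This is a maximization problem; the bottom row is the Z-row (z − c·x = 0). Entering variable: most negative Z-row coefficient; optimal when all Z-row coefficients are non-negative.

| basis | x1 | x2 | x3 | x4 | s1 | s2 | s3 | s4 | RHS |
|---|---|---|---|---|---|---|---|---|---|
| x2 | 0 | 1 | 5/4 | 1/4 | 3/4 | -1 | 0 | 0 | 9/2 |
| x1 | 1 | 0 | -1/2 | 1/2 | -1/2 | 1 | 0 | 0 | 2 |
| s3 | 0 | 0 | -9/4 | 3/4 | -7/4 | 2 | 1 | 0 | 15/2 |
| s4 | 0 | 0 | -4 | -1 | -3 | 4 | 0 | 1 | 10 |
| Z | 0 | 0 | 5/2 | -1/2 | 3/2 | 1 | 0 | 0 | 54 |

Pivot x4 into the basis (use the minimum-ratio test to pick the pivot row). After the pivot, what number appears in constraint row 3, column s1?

Ratio test on column x4 — row 1: (9/2)/(1/4) = 18; row 2: 2/(1/2) = 4; row 3: (15/2)/(3/4) = 10; row 4: entry -1 ≤ 0. Minimum is 4 at row 2 (x1 leaves); pivot element 1/2.
Divide row 2 by 1/2; eliminate column x4 from the other rows.
Row 3 update in column s1: -7/4 − (3/4)·(-1) = -1.

-1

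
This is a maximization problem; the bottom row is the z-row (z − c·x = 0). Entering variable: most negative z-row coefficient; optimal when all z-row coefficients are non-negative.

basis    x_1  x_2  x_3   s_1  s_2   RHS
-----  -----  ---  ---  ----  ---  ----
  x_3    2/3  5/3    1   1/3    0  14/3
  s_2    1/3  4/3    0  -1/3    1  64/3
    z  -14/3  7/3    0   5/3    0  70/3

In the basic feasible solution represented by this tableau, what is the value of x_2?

0

x_2 is not in the basis, so in the current basic feasible solution x_2 = 0.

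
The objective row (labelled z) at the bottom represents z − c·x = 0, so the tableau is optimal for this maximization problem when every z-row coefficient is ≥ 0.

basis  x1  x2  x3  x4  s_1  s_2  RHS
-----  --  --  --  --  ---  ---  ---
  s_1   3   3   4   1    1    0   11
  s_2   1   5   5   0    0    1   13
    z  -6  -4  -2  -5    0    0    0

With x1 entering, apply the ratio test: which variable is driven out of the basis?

s_1

Column x1 entries and ratios — s_1: 11/3 = 11/3; s_2: 13/1 = 13.
Smallest ratio is 11/3 in the row of s_1, so s_1 leaves.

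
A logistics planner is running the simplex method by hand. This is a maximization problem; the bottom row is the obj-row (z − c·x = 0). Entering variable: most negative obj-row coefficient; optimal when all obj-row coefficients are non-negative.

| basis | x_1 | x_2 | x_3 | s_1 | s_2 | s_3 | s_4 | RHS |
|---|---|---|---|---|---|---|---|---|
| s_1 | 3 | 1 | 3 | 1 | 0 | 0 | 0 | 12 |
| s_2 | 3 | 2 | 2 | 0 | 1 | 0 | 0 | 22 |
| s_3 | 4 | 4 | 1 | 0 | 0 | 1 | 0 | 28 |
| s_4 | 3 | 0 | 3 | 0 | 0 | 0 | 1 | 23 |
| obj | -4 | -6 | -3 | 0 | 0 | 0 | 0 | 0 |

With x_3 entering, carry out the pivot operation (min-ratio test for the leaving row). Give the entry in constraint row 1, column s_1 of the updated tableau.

1/3

Ratio test on column x_3 — row 1: 12/3 = 4; row 2: 22/2 = 11; row 3: 28/1 = 28; row 4: 23/3 = 23/3. Minimum is 4 at row 1 (s_1 leaves); pivot element 3.
Divide row 1 by 3; eliminate column x_3 from the other rows.
In the new row 1, the s_1 entry is the old entry divided by the pivot: 1/3 = 1/3.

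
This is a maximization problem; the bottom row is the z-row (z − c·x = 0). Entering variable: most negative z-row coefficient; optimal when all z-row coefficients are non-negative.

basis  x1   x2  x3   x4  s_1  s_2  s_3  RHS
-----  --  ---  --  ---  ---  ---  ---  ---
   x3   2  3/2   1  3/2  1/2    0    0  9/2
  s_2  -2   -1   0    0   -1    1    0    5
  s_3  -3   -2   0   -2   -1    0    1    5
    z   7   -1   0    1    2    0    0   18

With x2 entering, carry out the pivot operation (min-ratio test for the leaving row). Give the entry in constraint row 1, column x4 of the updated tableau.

Ratio test on column x2 — row 1: (9/2)/(3/2) = 3; row 2: entry -1 ≤ 0; row 3: entry -2 ≤ 0. Minimum is 3 at row 1 (x3 leaves); pivot element 3/2.
Divide row 1 by 3/2; eliminate column x2 from the other rows.
In the new row 1, the x4 entry is the old entry divided by the pivot: (3/2)/(3/2) = 1.

1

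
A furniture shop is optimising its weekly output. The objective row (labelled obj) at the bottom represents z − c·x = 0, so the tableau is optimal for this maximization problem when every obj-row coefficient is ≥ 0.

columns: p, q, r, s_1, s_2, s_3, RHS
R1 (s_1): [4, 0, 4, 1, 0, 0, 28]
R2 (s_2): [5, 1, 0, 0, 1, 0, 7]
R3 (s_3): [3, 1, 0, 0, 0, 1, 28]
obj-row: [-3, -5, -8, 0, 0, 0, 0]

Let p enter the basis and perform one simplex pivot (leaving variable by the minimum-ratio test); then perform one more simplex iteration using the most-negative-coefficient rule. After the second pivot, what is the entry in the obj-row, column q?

-6

Ratio test on column p — row 1: 28/4 = 7; row 2: 7/5 = 7/5; row 3: 28/3 = 28/3. Minimum is 7/5 at row 2 (s_2 leaves); pivot element 5.
Divide row 2 by 5; eliminate column p from the other rows.
Second iteration: most negative obj-row entry is -8 in column r, so r enters.
Ratio test on column r — row 1: (112/5)/4 = 28/5; row 2: entry 0 ≤ 0; row 3: entry 0 ≤ 0. Minimum is 28/5 at row 1 (s_1 leaves); pivot element 4.
Divide row 1 by 4; eliminate column r from the other rows.
After both pivots, the entry at the obj-row, column q is -6.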